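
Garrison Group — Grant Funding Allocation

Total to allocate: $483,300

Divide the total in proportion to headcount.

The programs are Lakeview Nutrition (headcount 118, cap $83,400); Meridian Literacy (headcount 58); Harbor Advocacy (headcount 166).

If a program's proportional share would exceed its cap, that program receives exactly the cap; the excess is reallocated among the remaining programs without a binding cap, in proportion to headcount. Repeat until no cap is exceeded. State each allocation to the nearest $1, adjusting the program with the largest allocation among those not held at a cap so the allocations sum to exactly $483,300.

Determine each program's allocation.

Lakeview Nutrition: $83,400; Meridian Literacy: $103,546; Harbor Advocacy: $296,354

Total headcount = 342.
Proportional shares (ignoring caps): Lakeview Nutrition 166,752.63; Meridian Literacy 81,963.16; Harbor Advocacy 234,584.21.
Held at cap: Lakeview Nutrition ($83,400); balance $399,900 reallocated over remaining headcount 224.
Shares after redistribution: Meridian Literacy 103,545.54 → $103,546; Harbor Advocacy 296,354.46 → $296,354.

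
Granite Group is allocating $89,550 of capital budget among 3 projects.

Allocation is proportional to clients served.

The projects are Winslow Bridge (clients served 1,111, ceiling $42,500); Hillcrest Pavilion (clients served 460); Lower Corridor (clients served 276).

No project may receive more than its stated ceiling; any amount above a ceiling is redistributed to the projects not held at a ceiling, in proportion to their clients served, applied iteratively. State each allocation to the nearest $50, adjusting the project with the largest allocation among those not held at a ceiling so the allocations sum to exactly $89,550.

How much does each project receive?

Winslow Bridge: $42,500 | Hillcrest Pavilion: $29,400 | Lower Corridor: $17,650

Clients served total: 1,847.
Proportional shares (ignoring caps): Winslow Bridge 53,865.76; Hillcrest Pavilion 22,302.65; Lower Corridor 13,381.59.
Held at cap: Winslow Bridge ($42,500); residual $47,050 reallocated over remaining clients served 736.
Shares after redistribution: Hillcrest Pavilion 29,406.25 → $29,400; Lower Corridor 17,643.75 → $17,650.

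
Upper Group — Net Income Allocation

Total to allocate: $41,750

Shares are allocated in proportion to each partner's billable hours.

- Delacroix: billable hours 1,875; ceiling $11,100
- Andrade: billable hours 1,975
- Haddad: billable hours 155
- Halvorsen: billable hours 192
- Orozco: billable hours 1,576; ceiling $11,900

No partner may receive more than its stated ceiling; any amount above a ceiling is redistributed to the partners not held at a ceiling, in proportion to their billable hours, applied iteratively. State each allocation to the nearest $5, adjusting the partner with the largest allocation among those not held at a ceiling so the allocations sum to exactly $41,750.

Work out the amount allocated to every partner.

Delacroix: $11,100 · Andrade: $15,950 · Haddad: $1,250 · Halvorsen: $1,550 · Orozco: $11,900

Billable hours total: 5,773.
Proportional shares (ignoring caps): Delacroix 13,559.89; Andrade 14,283.09; Haddad 1,120.95; Halvorsen 1,388.53; Orozco 11,397.54.
Capped: Delacroix ($11,100); balance $30,650 reallocated over remaining billable hours 3,898.
Capped: Orozco ($11,900); balance $18,750 reallocated over remaining billable hours 2,322.
Remaining shares: Andrade 15,948.00 → $15,950; Haddad 1,251.61 → $1,250; Halvorsen 1,550.39 → $1,550.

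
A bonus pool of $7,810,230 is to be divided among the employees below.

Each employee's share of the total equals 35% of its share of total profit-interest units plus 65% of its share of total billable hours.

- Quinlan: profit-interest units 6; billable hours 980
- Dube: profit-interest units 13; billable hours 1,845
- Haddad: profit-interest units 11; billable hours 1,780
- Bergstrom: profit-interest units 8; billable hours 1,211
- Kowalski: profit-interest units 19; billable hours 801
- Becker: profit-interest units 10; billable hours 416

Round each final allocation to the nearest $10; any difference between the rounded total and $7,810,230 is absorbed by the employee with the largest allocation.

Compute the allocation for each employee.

Totals — profit-interest units 67, billable hours 7,033.
Blended shares (35% profit-interest units + 65% billable hours): Quinlan 0.1219; Dube 0.2384; Haddad 0.2220; Bergstrom 0.1537; Kowalski 0.1733; Becker 0.0907.
Unrounded shares: Quinlan 952,194.32; Dube 1,862,177.58; Haddad 1,733,659.04; Bergstrom 1,200,537.09; Kowalski 1,353,382.48; Becker 708,279.50.
Rounded to nearest $10: Quinlan $952,190; Dube $1,862,180; Haddad $1,733,660; Bergstrom $1,200,540; Kowalski $1,353,380; Becker $708,280. Sum = $7,810,230.
No rounding difference to absorb.

Quinlan: $952,190 | Dube: $1,862,180 | Haddad: $1,733,660 | Bergstrom: $1,200,540 | Kowalski: $1,353,380 | Becker: $708,280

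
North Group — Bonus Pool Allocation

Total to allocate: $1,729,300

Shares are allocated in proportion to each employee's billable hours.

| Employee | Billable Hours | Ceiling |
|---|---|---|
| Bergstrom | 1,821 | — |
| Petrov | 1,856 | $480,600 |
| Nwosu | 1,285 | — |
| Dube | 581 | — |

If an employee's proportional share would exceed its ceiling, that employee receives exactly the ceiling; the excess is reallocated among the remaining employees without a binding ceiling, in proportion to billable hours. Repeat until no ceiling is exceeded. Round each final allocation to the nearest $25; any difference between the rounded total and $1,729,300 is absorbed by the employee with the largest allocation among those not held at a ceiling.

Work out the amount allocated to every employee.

Total billable hours = 5,543.
Pro-rata shares before constraints: Bergstrom 568,113.89; Petrov 579,033.16; Nwosu 400,893.11; Dube 181,259.84.
Cap binds for Petrov ($480,600); balance $1,248,700 reallocated over remaining billable hours 3,687.
Redistributed shares: Bergstrom 616,729.78 → $616,725; Nwosu 435,199.21 → $435,200; Dube 196,771.01 → $196,775.

Bergstrom: $616,725; Petrov: $480,600; Nwosu: $435,200; Dube: $196,775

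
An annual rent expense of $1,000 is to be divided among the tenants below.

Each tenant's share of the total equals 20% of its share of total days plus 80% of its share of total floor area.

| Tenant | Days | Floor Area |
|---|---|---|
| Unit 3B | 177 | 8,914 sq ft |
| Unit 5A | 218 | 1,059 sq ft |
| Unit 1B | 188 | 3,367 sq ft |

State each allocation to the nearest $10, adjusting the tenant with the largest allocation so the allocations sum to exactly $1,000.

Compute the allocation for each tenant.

Totals — days 583, floor area 13,340.
Composite weights (20% days + 80% floor area): Unit 3B 0.5953; Unit 5A 0.1383; Unit 1B 0.2664.
Proportional shares: Unit 3B 595.29; Unit 5A 138.29; Unit 1B 266.41.
Rounded to nearest $10: Unit 3B $600; Unit 5A $140; Unit 1B $270. Sum = $1,010.
Difference $1,000 − $1,010 = −$10 applied to largest allocation (Unit 3B): Unit 3B becomes $590.

Unit 3B: $590 · Unit 5A: $140 · Unit 1B: $270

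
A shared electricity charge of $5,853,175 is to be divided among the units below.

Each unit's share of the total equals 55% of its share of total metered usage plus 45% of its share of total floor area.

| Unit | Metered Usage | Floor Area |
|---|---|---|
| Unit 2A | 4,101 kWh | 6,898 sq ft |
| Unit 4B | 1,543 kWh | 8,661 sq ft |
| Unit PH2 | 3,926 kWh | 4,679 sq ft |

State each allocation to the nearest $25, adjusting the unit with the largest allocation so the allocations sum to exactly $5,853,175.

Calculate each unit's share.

Metered usage total 9,570; floor area total 20,238.
Composite weights (55% metered usage + 45% floor area): Unit 2A 0.3891; Unit 4B 0.2813; Unit PH2 0.3297.
Pro-rata amounts: Unit 2A 2,277,291.49; Unit 4B 1,646,257.85; Unit PH2 1,929,625.65.
At nearest $25: Unit 2A $2,277,300; Unit 4B $1,646,250; Unit PH2 $1,929,625. Sum = $5,853,175.
Sum already equals the total — no adjustment.

Unit 2A: $2,277,300; Unit 4B: $1,646,250; Unit PH2: $1,929,625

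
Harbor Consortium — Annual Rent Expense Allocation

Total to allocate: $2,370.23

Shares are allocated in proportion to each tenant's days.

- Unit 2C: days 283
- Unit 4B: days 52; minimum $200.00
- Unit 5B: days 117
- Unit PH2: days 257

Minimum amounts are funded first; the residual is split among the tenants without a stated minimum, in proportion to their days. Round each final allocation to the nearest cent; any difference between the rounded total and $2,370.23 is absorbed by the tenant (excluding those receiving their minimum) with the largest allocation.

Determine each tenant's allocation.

Fund the minimums — Unit 4B $200.00. Balance $2,170.23.
Balance split over remaining days 657: Unit 2C 934.8175 → $934.82; Unit 5B 386.4793 → $386.48; Unit PH2 848.9332 → $848.93.

Unit 2C: $934.82; Unit 4B: $200.00; Unit 5B: $386.48; Unit PH2: $848.93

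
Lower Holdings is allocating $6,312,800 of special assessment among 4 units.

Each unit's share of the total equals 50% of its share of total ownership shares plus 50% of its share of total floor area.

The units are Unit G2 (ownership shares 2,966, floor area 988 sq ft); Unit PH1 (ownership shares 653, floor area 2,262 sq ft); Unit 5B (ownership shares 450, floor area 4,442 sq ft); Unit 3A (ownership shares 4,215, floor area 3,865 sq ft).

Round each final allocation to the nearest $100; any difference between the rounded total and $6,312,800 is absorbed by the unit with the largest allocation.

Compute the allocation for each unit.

Unit G2: $1,400,000; Unit PH1: $866,600; Unit 5B: $1,384,600; Unit 3A: $2,661,600

Totals — ownership shares 8,284, floor area 11,557.
Composite weights (50% ownership shares + 50% floor area): Unit G2 0.2218; Unit PH1 0.1373; Unit 5B 0.2193; Unit 3A 0.4216.
Raw shares: Unit G2 1,399,954.65; Unit PH1 866,596.53; Unit 5B 1,384,641.30; Unit 3A 2,661,607.53.
After rounding ($100): Unit G2 $1,400,000; Unit PH1 $866,600; Unit 5B $1,384,600; Unit 3A $2,661,600. Sum = $6,312,800.
No rounding difference to absorb.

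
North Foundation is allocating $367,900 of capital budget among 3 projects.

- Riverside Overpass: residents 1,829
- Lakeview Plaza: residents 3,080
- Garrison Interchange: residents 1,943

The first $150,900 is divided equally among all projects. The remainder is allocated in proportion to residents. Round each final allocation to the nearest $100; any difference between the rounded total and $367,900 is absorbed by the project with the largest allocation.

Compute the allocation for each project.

First tranche $150,900 split equally: $50,300 each.
Remainder $217,000 by residents (total 6,852): Riverside Overpass 57,923.67 → $57,900; Lakeview Plaza 97,542.32 → $97,500; Garrison Interchange 61,534.00 → $61,500.
Rounding difference +$100 on remainder applied to Lakeview Plaza.
Totals: Riverside Overpass $50,300 + $57,900 = $108,200; Lakeview Plaza $50,300 + $97,600 = $147,900; Garrison Interchange $50,300 + $61,500 = $111,800.

Riverside Overpass: $108,200; Lakeview Plaza: $147,900; Garrison Interchange: $111,800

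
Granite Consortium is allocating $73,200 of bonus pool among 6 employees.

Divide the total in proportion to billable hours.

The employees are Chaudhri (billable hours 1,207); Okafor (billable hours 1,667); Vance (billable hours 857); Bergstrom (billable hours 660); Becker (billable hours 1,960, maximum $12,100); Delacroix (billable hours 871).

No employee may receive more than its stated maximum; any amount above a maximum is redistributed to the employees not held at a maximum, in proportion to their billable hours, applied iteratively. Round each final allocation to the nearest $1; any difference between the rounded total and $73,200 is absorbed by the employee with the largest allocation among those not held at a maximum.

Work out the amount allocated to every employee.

Chaudhri: $14,015 · Okafor: $19,356 · Vance: $9,951 · Bergstrom: $7,664 · Becker: $12,100 · Delacroix: $10,114

Total billable hours = 7,222.
Pro-rata shares before constraints: Chaudhri 12,233.79; Okafor 16,896.21; Vance 8,686.29; Bergstrom 6,689.56; Becker 19,865.97; Delacroix 8,828.19.
Capped: Becker ($12,100); balance $61,100 reallocated over remaining billable hours 5,262.
Shares after redistribution: Chaudhri 14,015.15 → $14,015; Okafor 19,356.46 → $19,356; Vance 9,951.10 → $9,951; Bergstrom 7,663.63 → $7,664; Delacroix 10,113.66 → $10,114.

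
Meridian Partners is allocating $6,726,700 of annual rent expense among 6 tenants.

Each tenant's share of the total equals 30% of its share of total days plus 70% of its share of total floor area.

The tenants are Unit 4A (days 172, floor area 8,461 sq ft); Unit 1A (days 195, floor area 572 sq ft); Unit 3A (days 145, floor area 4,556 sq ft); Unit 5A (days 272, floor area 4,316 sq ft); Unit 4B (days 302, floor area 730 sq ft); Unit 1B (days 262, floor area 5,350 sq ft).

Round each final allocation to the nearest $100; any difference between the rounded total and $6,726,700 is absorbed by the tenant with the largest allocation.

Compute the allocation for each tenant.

Unit 4A: $1,918,600 | Unit 1A: $404,200 | Unit 3A: $1,111,500 | Unit 5A: $1,254,500 | Unit 4B: $595,400 | Unit 1B: $1,442,500

Days total 1,348; floor area total 23,985.
Combined weights (30% days + 70% floor area): Unit 4A 0.2852; Unit 1A 0.0601; Unit 3A 0.1652; Unit 5A 0.1865; Unit 4B 0.0885; Unit 1B 0.2144.
Pro-rata amounts: Unit 4A 1,918,538.47; Unit 1A 404,216.77; Unit 3A 1,111,496.14; Unit 5A 1,254,503.88; Unit 4B 595,418.32; Unit 1B 1,442,526.41.
At nearest $100: Unit 4A $1,918,500; Unit 1A $404,200; Unit 3A $1,111,500; Unit 5A $1,254,500; Unit 4B $595,400; Unit 1B $1,442,500. Sum = $6,726,600.
Difference $6,726,700 − $6,726,600 = +$100 applied to largest allocation (Unit 4A): Unit 4A becomes $1,918,600.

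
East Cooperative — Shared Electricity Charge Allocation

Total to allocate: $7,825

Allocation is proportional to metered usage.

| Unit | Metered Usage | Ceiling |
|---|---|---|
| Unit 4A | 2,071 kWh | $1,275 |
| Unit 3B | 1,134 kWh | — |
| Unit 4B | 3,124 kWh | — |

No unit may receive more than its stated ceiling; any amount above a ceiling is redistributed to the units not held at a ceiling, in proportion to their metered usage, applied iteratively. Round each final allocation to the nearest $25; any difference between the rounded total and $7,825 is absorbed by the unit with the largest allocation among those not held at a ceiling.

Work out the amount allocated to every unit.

Unit 4A: $1,275 · Unit 3B: $1,750 · Unit 4B: $4,800

Metered usage total: 6,329.
Unconstrained shares: Unit 4A 2,560.53; Unit 3B 1,402.05; Unit 4B 3,862.43.
Capped: Unit 4A ($1,275); balance $6,550 reallocated over remaining metered usage 4,258.
Redistributed shares: Unit 3B 1,744.41 → $1,750; Unit 4B 4,805.59 → $4,800.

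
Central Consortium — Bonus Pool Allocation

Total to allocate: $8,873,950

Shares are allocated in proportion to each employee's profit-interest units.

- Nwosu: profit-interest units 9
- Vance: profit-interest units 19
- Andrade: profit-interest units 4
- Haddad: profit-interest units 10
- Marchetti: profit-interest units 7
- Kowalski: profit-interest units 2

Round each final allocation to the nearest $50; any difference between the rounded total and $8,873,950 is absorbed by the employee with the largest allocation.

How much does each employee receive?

Nwosu: $1,566,000 | Vance: $3,305,950 | Andrade: $696,000 | Haddad: $1,740,000 | Marchetti: $1,218,000 | Kowalski: $348,000

Combined profit-interest units = 51.
Proportional shares: Nwosu 9/51 × $8,873,950 = 1,565,991.18; Vance 19/51 × $8,873,950 = 3,305,981.37; Andrade 4/51 × $8,873,950 = 695,996.08; Haddad 10/51 × $8,873,950 = 1,739,990.20; Marchetti 7/51 × $8,873,950 = 1,217,993.14; Kowalski 2/51 × $8,873,950 = 347,998.04.
At nearest $50: Nwosu $1,566,000; Vance $3,306,000; Andrade $696,000; Haddad $1,740,000; Marchetti $1,218,000; Kowalski $348,000. Sum = $8,874,000.
Difference $8,873,950 − $8,874,000 = −$50 applied to largest allocation (Vance): Vance becomes $3,305,950.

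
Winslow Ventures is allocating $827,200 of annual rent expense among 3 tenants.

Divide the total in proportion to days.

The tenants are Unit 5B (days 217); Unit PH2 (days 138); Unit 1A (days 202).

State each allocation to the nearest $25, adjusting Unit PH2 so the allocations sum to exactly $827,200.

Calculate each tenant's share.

Unit 5B: $322,275 | Unit PH2: $204,925 | Unit 1A: $300,000

Total days = 557.
Pro-rata amounts: Unit 5B 217/557 × $827,200 = 322,266.43; Unit PH2 138/557 × $827,200 = 204,943.63; Unit 1A 202/557 × $827,200 = 299,989.95.
At nearest $25: Unit 5B $322,275; Unit PH2 $204,950; Unit 1A $300,000. Sum = $827,225.
Difference $827,200 − $827,225 = −$25 applied to Unit PH2: Unit PH2 becomes $204,925.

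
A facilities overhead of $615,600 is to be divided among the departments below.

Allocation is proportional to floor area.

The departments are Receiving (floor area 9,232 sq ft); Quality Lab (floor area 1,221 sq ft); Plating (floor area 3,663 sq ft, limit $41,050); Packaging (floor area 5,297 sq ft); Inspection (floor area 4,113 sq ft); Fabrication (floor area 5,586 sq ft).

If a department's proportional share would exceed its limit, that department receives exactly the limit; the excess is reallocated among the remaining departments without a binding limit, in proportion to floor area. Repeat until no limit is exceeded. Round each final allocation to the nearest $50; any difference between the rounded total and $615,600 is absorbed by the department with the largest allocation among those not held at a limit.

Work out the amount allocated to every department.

Sum of floor area: 29,112.
Proportional shares (ignoring caps): Receiving 195,219.13; Quality Lab 25,819.17; Plating 77,457.50; Packaging 112,009.93; Inspection 86,973.17; Fabrication 118,121.10.
Cap binds for Plating ($41,050); residual $574,550 reallocated over remaining floor area 25,449.
Remaining shares: Receiving 208,426.48 → $208,450; Quality Lab 27,565.94 → $27,550; Packaging 119,587.86 → $119,600; Inspection 92,857.25 → $92,850; Fabrication 126,112.47 → $126,100.

Receiving: $208,450 · Quality Lab: $27,550 · Plating: $41,050 · Packaging: $119,600 · Inspection: $92,850 · Fabrication: $126,100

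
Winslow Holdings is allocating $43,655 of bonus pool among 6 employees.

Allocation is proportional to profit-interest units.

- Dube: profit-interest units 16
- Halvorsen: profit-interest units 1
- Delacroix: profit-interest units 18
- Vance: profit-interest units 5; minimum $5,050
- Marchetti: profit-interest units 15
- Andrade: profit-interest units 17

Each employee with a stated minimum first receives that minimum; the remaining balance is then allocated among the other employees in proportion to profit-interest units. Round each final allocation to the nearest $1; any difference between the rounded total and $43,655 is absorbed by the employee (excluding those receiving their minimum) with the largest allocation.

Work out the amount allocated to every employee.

Fund the minimums — Vance $5,050. Residual $38,605.
Residual split over remaining profit-interest units 67: Dube 9,219.10 → $9,219; Halvorsen 576.19 → $576; Delacroix 10,371.49 → $10,371; Marchetti 8,642.91 → $8,643; Andrade 9,795.30 → $9,795.
Rounding difference +$1 applied to Delacroix → $10,372.

Dube: $9,219 | Halvorsen: $576 | Delacroix: $10,372 | Vance: $5,050 | Marchetti: $8,643 | Andrade: $9,795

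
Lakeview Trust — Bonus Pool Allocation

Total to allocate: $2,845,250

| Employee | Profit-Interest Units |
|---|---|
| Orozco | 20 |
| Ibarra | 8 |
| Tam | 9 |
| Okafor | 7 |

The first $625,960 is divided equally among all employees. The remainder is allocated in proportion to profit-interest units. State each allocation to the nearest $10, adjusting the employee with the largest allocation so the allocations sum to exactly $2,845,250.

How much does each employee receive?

First tranche $625,960 split equally: $156,490 each.
Remainder $2,219,290 by profit-interest units (total 44): Orozco 1,008,768.18 → $1,008,770; Ibarra 403,507.27 → $403,510; Tam 453,945.68 → $453,950; Okafor 353,068.86 → $353,070.
Rounding difference −$10 on remainder applied to Orozco.
Totals: Orozco $156,490 + $1,008,760 = $1,165,250; Ibarra $156,490 + $403,510 = $560,000; Tam $156,490 + $453,950 = $610,440; Okafor $156,490 + $353,070 = $509,560.

Orozco: $1,165,250 | Ibarra: $560,000 | Tam: $610,440 | Okafor: $509,560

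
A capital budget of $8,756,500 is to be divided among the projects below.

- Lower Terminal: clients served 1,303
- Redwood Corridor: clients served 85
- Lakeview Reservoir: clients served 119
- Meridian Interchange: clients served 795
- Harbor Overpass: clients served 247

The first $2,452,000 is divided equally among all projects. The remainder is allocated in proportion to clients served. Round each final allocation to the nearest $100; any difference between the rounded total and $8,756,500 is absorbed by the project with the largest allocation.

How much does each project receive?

Lower Terminal: $3,713,200 · Redwood Corridor: $700,600 · Lakeview Reservoir: $784,700 · Meridian Interchange: $2,456,700 · Harbor Overpass: $1,101,300

Equal tier: $2,452,000 ÷ 5 = $490,400 apiece.
Remainder $6,304,500 by clients served (total 2,549): Lower Terminal 3,222,739.70 → $3,222,700; Redwood Corridor 210,232.44 → $210,200; Lakeview Reservoir 294,325.42 → $294,300; Meridian Interchange 1,966,291.68 → $1,966,300; Harbor Overpass 610,910.75 → $610,900.
Rounding difference +$100 on remainder applied to Lower Terminal.
Totals: Lower Terminal $490,400 + $3,222,800 = $3,713,200; Redwood Corridor $490,400 + $210,200 = $700,600; Lakeview Reservoir $490,400 + $294,300 = $784,700; Meridian Interchange $490,400 + $1,966,300 = $2,456,700; Harbor Overpass $490,400 + $610,900 = $1,101,300.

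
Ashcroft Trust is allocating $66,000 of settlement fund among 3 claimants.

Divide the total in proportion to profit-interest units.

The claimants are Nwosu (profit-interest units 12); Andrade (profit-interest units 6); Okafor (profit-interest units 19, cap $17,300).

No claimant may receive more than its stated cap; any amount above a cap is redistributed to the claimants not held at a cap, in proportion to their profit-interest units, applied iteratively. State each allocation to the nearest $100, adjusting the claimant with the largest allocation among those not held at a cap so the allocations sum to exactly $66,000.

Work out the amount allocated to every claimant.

Nwosu: $32,500 · Andrade: $16,200 · Okafor: $17,300

Profit-interest units total: 37.
Unconstrained shares: Nwosu 21,405.41; Andrade 10,702.70; Okafor 33,891.89.
Capped: Okafor ($17,300); balance $48,700 reallocated over remaining profit-interest units 18.
Redistributed shares: Nwosu 32,466.67 → $32,500; Andrade 16,233.33 → $16,200.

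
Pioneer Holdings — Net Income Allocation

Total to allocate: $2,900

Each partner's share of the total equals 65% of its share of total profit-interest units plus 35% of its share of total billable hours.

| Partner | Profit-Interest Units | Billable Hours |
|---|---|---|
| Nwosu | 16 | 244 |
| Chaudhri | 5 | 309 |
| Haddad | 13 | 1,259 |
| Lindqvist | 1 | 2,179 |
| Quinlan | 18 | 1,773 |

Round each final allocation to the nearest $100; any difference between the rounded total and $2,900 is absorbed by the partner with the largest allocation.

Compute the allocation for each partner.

Nwosu: $600; Chaudhri: $200; Haddad: $700; Lindqvist: $400; Quinlan: $1,000

Totals — profit-interest units 53, billable hours 5,764.
Composite weights (65% profit-interest units + 35% billable hours): Nwosu 0.2110; Chaudhri 0.0801; Haddad 0.2359; Lindqvist 0.1446; Quinlan 0.3284.
Unrounded shares: Nwosu 612.02; Chaudhri 232.24; Haddad 684.06; Lindqvist 419.27; Quinlan 952.40.
After rounding ($100): Nwosu $600; Chaudhri $200; Haddad $700; Lindqvist $400; Quinlan $1,000. Sum = $2,900.
No rounding difference to absorb.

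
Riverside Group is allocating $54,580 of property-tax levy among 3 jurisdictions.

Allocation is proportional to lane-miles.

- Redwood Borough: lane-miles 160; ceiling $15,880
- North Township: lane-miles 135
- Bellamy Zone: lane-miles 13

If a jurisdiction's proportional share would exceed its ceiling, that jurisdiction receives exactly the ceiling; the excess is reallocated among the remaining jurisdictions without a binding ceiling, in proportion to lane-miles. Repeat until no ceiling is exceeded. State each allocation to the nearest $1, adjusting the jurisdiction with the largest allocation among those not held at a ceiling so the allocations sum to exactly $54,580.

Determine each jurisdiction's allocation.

Total lane-miles = 308.
Proportional shares (ignoring caps): Redwood Borough 28,353.25; North Township 23,923.05; Bellamy Zone 2,303.70.
Cap binds for Redwood Borough ($15,880); residual $38,700 reallocated over remaining lane-miles 148.
Redistributed shares: North Township 35,300.68 → $35,301; Bellamy Zone 3,399.32 → $3,399.

Redwood Borough: $15,880 | North Township: $35,301 | Bellamy Zone: $3,399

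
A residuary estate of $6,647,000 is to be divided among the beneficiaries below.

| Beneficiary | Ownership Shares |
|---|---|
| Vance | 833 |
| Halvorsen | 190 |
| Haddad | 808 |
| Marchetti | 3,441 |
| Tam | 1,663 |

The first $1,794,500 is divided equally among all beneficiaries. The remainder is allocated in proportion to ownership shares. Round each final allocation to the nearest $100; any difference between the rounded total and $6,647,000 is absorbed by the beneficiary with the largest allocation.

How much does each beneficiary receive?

Vance: $941,800 · Halvorsen: $491,800 · Haddad: $924,300 · Marchetti: $2,766,600 · Tam: $1,522,500

Equal tier: $1,794,500 ÷ 5 = $358,900 apiece.
Remainder $4,852,500 by ownership shares (total 6,935): Vance 582,859.77 → $582,900; Halvorsen 132,945.21 → $132,900; Haddad 565,366.98 → $565,400; Marchetti 2,407,707.64 → $2,407,700; Tam 1,163,620.40 → $1,163,600.
Totals: Vance $358,900 + $582,900 = $941,800; Halvorsen $358,900 + $132,900 = $491,800; Haddad $358,900 + $565,400 = $924,300; Marchetti $358,900 + $2,407,700 = $2,766,600; Tam $358,900 + $1,163,600 = $1,522,500.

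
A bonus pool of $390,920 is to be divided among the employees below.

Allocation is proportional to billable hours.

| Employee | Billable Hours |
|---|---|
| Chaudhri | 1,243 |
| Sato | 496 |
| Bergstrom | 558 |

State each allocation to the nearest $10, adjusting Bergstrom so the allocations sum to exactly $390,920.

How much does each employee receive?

Combined billable hours = 2,297.
Pro-rata amounts: Chaudhri 1,243/2,297 × $390,920 = 211,542.69; Sato 496/2,297 × $390,920 = 84,412.85; Bergstrom 558/2,297 × $390,920 = 94,964.46.
After rounding ($10): Chaudhri $211,540; Sato $84,410; Bergstrom $94,960. Sum = $390,910.
Difference $390,920 − $390,910 = +$10 applied to Bergstrom: Bergstrom becomes $94,970.

Chaudhri: $211,540 | Sato: $84,410 | Bergstrom: $94,970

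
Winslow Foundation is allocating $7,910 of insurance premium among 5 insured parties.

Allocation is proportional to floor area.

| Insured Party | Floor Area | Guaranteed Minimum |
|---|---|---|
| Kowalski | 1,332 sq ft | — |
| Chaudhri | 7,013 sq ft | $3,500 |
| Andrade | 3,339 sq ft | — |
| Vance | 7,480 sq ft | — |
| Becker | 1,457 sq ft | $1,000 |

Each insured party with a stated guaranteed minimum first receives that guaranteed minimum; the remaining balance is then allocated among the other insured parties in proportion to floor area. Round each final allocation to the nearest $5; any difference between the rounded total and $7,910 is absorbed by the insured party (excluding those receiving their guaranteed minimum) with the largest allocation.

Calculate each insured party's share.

Guaranteed amounts: Chaudhri $3,500; Becker $1,000. Balance $3,410.
Balance split over remaining floor area 12,151: Kowalski 373.81 → $375; Andrade 937.04 → $935; Vance 2,099.15 → $2,100.

Kowalski: $375 | Chaudhri: $3,500 | Andrade: $935 | Vance: $2,100 | Becker: $1,000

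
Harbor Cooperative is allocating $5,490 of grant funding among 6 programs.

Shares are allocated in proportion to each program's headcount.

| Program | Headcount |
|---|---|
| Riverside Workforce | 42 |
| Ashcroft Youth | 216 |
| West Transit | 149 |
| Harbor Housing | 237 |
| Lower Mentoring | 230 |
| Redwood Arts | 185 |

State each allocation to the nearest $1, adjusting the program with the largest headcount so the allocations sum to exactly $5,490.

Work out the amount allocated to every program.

Sum of headcount: 42 + 216 + 149 + 237 + 230 + 185 = 1,059.
Unrounded shares: Riverside Workforce 217.73; Ashcroft Youth 1,119.77; West Transit 772.44; Harbor Housing 1,228.64; Lower Mentoring 1,192.35; Redwood Arts 959.07.
After rounding ($1): Riverside Workforce $218; Ashcroft Youth $1,120; West Transit $772; Harbor Housing $1,229; Lower Mentoring $1,192; Redwood Arts $959. Sum = $5,490.
Sum already equals the total — no adjustment.

Riverside Workforce: $218; Ashcroft Youth: $1,120; West Transit: $772; Harbor Housing: $1,229; Lower Mentoring: $1,192; Redwood Arts: $959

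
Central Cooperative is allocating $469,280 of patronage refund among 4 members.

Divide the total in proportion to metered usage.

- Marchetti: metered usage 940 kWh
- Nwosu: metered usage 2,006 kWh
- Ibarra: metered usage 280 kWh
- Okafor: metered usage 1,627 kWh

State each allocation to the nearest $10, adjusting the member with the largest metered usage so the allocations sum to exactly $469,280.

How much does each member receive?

Sum of metered usage: 940 + 2,006 + 280 + 1,627 = 4,853.
Proportional shares: Marchetti 90,897.01; Nwosu 193,978.09; Ibarra 27,075.71; Okafor 157,329.19.
Rounded to nearest $10: Marchetti $90,900; Nwosu $193,980; Ibarra $27,080; Okafor $157,330. Sum = $469,290.
Difference $469,280 − $469,290 = −$10 applied to largest metered usage (Nwosu): Nwosu becomes $193,970.

Marchetti: $90,900; Nwosu: $193,970; Ibarra: $27,080; Okafor: $157,330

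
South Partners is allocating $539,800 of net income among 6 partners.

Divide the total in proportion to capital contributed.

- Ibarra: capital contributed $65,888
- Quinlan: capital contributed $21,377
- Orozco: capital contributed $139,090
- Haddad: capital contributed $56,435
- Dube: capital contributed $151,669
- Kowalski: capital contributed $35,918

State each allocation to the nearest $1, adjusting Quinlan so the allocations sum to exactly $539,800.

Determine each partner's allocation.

Ibarra: $75,612 | Quinlan: $24,533 | Orozco: $159,618 | Haddad: $64,764 | Dube: $174,054 | Kowalski: $41,219

Combined capital contributed = 470,377.
Pro-rata amounts: Ibarra 65,888/470,377 × $539,800 = 75,612.42; Quinlan 21,377/470,377 × $539,800 = 24,532.03; Orozco 139,090/470,377 × $539,800 = 159,618.31; Haddad 56,435/470,377 × $539,800 = 64,764.25; Dube 151,669/470,377 × $539,800 = 174,053.85; Kowalski 35,918/470,377 × $539,800 = 41,219.14.
At nearest $1: Ibarra $75,612; Quinlan $24,532; Orozco $159,618; Haddad $64,764; Dube $174,054; Kowalski $41,219. Sum = $539,799.
Difference $539,800 − $539,799 = +$1 applied to Quinlan: Quinlan becomes $24,533.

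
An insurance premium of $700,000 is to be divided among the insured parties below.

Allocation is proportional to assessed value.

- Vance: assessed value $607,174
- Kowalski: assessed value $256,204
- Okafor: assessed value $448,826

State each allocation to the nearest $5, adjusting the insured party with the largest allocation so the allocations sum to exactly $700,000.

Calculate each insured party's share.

Sum of assessed value: 1,312,204.
Pro-rata amounts: Vance 607,174/1,312,204 × $700,000 = 323,899.18; Kowalski 256,204/1,312,204 × $700,000 = 136,672.96; Okafor 448,826/1,312,204 × $700,000 = 239,427.86.
Rounded to nearest $5: Vance $323,900; Kowalski $136,675; Okafor $239,430. Sum = $700,005.
Difference $700,000 − $700,005 = −$5 applied to largest allocation (Vance): Vance becomes $323,895.

Vance: $323,895 · Kowalski: $136,675 · Okafor: $239,430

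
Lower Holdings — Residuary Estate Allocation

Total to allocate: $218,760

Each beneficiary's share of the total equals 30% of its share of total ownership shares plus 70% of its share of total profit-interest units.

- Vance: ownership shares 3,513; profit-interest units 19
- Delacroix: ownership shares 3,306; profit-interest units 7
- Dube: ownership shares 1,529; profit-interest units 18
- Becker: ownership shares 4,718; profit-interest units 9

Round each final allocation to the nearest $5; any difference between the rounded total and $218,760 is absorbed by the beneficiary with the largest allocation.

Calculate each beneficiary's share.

Totals — ownership shares 13,066, profit-interest units 53.
Blended shares (30% ownership shares + 70% profit-interest units): Vance 0.3316; Delacroix 0.1684; Dube 0.2728; Becker 0.2272.
Pro-rata amounts: Vance 72,541.50; Delacroix 36,830.38; Dube 59,686.97; Becker 49,701.15.
Rounded to nearest $5: Vance $72,540; Delacroix $36,830; Dube $59,685; Becker $49,700. Sum = $218,755.
Difference $218,760 − $218,755 = +$5 applied to largest allocation (Vance): Vance becomes $72,545.

Vance: $72,545; Delacroix: $36,830; Dube: $59,685; Becker: $49,700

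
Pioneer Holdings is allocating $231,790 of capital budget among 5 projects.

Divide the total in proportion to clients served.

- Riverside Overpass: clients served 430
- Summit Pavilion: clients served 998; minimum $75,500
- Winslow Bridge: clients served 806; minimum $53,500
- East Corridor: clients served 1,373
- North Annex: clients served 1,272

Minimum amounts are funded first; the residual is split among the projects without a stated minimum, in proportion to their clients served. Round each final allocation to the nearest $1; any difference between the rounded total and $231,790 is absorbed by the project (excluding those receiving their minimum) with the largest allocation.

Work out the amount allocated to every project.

Minimums first: Summit Pavilion $75,500; Winslow Bridge $53,500. Residual $102,790.
Residual split over remaining clients served 3,075: Riverside Overpass 14,373.89 → $14,374; East Corridor 45,896.15 → $45,896; North Annex 42,519.96 → $42,520.

Riverside Overpass: $14,374 | Summit Pavilion: $75,500 | Winslow Bridge: $53,500 | East Corridor: $45,896 | North Annex: $42,520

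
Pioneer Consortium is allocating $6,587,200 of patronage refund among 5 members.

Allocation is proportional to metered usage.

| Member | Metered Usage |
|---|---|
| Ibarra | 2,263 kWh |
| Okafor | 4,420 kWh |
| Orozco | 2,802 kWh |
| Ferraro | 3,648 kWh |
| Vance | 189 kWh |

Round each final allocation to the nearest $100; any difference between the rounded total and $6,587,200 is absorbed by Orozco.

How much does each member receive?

Total metered usage = 13,322.
Raw shares: Ibarra 2,263/13,322 × $6,587,200 = 1,118,963.64; Okafor 4,420/13,322 × $6,587,200 = 2,185,514.49; Orozco 2,802/13,322 × $6,587,200 = 1,385,477.74; Ferraro 3,648/13,322 × $6,587,200 = 1,803,791.14; Vance 189/13,322 × $6,587,200 = 93,453.00.
At nearest $100: Ibarra $1,119,000; Okafor $2,185,500; Orozco $1,385,500; Ferraro $1,803,800; Vance $93,500. Sum = $6,587,300.
Difference $6,587,200 − $6,587,300 = −$100 applied to Orozco: Orozco becomes $1,385,400.

Ibarra: $1,119,000 | Okafor: $2,185,500 | Orozco: $1,385,400 | Ferraro: $1,803,800 | Vance: $93,500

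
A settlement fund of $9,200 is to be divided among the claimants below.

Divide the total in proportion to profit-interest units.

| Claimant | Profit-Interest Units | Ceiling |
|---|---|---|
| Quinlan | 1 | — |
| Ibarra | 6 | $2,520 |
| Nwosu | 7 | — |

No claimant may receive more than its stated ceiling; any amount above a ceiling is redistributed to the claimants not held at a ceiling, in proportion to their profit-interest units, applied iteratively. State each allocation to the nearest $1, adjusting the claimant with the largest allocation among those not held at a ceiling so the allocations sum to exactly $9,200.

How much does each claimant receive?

Profit-interest units total: 14.
Unconstrained shares: Quinlan 657.14; Ibarra 3,942.86; Nwosu 4,600.00.
Capped: Ibarra ($2,520); residual $6,680 reallocated over remaining profit-interest units 8.
Redistributed shares: Quinlan 835.00 → $835; Nwosu 5,845.00 → $5,845.

Quinlan: $835; Ibarra: $2,520; Nwosu: $5,845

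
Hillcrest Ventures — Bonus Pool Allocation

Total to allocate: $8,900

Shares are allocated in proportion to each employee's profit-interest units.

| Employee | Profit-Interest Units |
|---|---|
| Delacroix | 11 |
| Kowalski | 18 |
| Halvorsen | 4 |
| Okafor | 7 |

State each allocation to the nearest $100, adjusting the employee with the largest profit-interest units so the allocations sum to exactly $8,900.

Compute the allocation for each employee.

Delacroix: $2,400; Kowalski: $4,000; Halvorsen: $900; Okafor: $1,600

Total profit-interest units = 11 + 18 + 4 + 7 = 40.
Proportional shares: Delacroix 2,447.50; Kowalski 4,005.00; Halvorsen 890.00; Okafor 1,557.50.
Rounded to nearest $100: Delacroix $2,400; Kowalski $4,000; Halvorsen $900; Okafor $1,600. Sum = $8,900.
Sum already equals the total — no adjustment.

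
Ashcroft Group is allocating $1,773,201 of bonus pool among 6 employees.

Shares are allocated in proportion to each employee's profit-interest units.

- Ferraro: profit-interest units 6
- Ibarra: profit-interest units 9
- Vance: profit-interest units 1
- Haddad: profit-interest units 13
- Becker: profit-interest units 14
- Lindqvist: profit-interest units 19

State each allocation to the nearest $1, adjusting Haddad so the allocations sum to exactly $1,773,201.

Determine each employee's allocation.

Ferraro: $171,600; Ibarra: $257,400; Vance: $28,600; Haddad: $371,801; Becker: $400,400; Lindqvist: $543,400

Sum of profit-interest units: 62.
Unrounded shares: Ferraro 6/62 × $1,773,201 = 171,600.10; Ibarra 9/62 × $1,773,201 = 257,400.15; Vance 1/62 × $1,773,201 = 28,600.02; Haddad 13/62 × $1,773,201 = 371,800.21; Becker 14/62 × $1,773,201 = 400,400.23; Lindqvist 19/62 × $1,773,201 = 543,400.31.
After rounding ($1): Ferraro $171,600; Ibarra $257,400; Vance $28,600; Haddad $371,800; Becker $400,400; Lindqvist $543,400. Sum = $1,773,200.
Difference $1,773,201 − $1,773,200 = +$1 applied to Haddad: Haddad becomes $371,801.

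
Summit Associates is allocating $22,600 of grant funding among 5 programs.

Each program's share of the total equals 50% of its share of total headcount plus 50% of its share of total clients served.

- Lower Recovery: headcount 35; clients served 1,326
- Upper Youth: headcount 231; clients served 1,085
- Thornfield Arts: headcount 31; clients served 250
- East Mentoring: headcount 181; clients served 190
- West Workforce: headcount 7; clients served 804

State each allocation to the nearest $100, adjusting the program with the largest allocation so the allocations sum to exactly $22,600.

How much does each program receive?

Lower Recovery: $4,900; Upper Youth: $8,800; Thornfield Arts: $1,500; East Mentoring: $4,800; West Workforce: $2,600

Headcount total 485; clients served total 3,655.
Blended shares (50% headcount + 50% clients served): Lower Recovery 0.2175; Upper Youth 0.3866; Thornfield Arts 0.0662; East Mentoring 0.2126; West Workforce 0.1172.
Unrounded shares: Lower Recovery 4,915.00; Upper Youth 8,736.51; Thornfield Arts 1,495.18; East Mentoring 4,804.53; West Workforce 2,648.78.
At nearest $100: Lower Recovery $4,900; Upper Youth $8,700; Thornfield Arts $1,500; East Mentoring $4,800; West Workforce $2,600. Sum = $22,500.
Difference $22,600 − $22,500 = +$100 applied to largest allocation (Upper Youth): Upper Youth becomes $8,800.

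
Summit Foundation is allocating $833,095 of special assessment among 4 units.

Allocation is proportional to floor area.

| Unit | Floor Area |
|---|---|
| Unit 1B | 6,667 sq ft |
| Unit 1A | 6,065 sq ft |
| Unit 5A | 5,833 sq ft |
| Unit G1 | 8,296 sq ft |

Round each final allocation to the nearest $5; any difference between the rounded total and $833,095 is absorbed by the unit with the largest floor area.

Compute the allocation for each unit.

Unit 1B: $206,775; Unit 1A: $188,105; Unit 5A: $180,910; Unit G1: $257,305

Floor area total: 6,667 + 6,065 + 5,833 + 8,296 = 26,861.
Proportional shares: Unit 1B 206,777.27; Unit 1A 188,106.22; Unit 5A 180,910.73; Unit G1 257,300.78.
Rounded to nearest $5: Unit 1B $206,775; Unit 1A $188,105; Unit 5A $180,910; Unit G1 $257,300. Sum = $833,090.
Difference $833,095 − $833,090 = +$5 applied to largest floor area (Unit G1): Unit G1 becomes $257,305.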